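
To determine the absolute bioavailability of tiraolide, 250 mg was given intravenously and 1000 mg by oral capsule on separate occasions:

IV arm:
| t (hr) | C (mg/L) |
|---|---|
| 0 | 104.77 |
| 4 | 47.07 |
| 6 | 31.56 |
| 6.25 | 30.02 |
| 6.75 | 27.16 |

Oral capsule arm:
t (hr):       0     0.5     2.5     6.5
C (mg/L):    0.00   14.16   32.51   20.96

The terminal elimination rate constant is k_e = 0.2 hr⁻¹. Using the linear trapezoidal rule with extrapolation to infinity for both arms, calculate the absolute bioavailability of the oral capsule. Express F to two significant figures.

Trapezoidal AUC_0→6.75 (IV):
  [0→4]: (104.77+47.07)/2 × 4 = 303.68
  [4→6]: (47.07+31.56)/2 × 2 = 78.63
  [6→6.25]: (31.56+30.02)/2 × 0.25 = 7.6975
  [6.25→6.75]: (30.02+27.16)/2 × 0.5 = 14.295
  Sum = 404.3025 mg/L·hr
IV tail: 27.16/0.2 = 135.800; AUC_iv,0→∞ = 404.3025 + 135.800 = 540.1025 mg/L·hr
Trapezoidal AUC_0→6.5 (oral capsule):
  [0→0.5]: (0.00+14.16)/2 × 0.5 = 3.54
  [0.5→2.5]: (14.16+32.51)/2 × 2 = 46.67
  [2.5→6.5]: (32.51+20.96)/2 × 4 = 106.94
  Sum = 157.15 mg/L·hr
oral capsule tail: 20.96/0.2 = 104.800; AUC_ev,0→∞ = 157.15 + 104.800 = 261.95 mg/L·hr
F = (AUC_ev/D_ev)/(AUC_iv/D_iv) = (261.95/1000)/(540.1025/250) = 0.26195/2.16041 = 0.1213

F = 0.12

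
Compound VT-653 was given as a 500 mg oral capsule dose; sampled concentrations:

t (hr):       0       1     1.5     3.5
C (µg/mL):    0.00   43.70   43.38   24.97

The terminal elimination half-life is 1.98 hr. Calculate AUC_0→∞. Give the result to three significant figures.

Trapezoidal AUC_0→3.5:
  [0→1]: (0.00+43.70)/2 × 1 = 21.85
  [1→1.5]: (43.70+43.38)/2 × 0.5 = 21.77
  [1.5→3.5]: (43.38+24.97)/2 × 2 = 68.35
  Sum = 111.97 µg/mL·hr
k_e = ln2 / t½ = 0.693147 / 1.98 = 0.3501 hr^-1
Extrapolated tail: C_last / k_e = 24.97 / 0.3501 = 71.322
AUC_0→∞ = 111.97 + 71.322 = 183.292 µg/mL·hr

AUC = 183 µg/mL·hr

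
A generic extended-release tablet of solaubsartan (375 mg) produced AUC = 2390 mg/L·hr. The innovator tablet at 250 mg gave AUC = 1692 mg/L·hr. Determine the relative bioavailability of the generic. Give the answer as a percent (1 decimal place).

F_rel = (AUC_test/D_test) / (AUC_ref/D_ref)
      = (2390/375) / (1692/250)
      = 6.37333 / 6.768 = 0.9417 = 94.17%

F_rel = 94.2%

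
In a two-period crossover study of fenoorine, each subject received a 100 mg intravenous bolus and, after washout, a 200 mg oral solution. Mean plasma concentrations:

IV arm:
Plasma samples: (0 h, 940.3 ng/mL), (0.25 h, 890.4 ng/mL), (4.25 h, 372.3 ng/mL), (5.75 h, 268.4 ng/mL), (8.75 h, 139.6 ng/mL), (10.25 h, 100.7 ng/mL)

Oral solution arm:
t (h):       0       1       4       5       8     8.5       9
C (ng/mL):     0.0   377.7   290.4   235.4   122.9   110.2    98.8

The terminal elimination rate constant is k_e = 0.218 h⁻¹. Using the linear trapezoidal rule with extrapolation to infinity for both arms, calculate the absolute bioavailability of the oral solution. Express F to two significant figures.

F = 0.28

Trapezoidal AUC_0→10.25 (IV):
  [0→0.25]: (940.3+890.4)/2 × 0.25 = 228.8375
  [0.25→4.25]: (890.4+372.3)/2 × 4 = 2525.4
  [4.25→5.75]: (372.3+268.4)/2 × 1.5 = 480.525
  [5.75→8.75]: (268.4+139.6)/2 × 3 = 612.0
  [8.75→10.25]: (139.6+100.7)/2 × 1.5 = 180.225
  Sum = 4026.9875 ng/mL·h
IV tail: 100.7/0.218 = 461.927; AUC_iv,0→∞ = 4026.9875 + 461.927 = 4488.9145 ng/mL·h
Trapezoidal AUC_0→9 (oral solution):
  [0→1]: (0.0+377.7)/2 × 1 = 188.85
  [1→4]: (377.7+290.4)/2 × 3 = 1002.15
  [4→5]: (290.4+235.4)/2 × 1 = 262.9
  [5→8]: (235.4+122.9)/2 × 3 = 537.45
  [8→8.5]: (122.9+110.2)/2 × 0.5 = 58.275
  [8.5→9]: (110.2+98.8)/2 × 0.5 = 52.25
  Sum = 2101.875 ng/mL·h
oral solution tail: 98.8/0.218 = 453.211; AUC_ev,0→∞ = 2101.875 + 453.211 = 2555.086 ng/mL·h
F = (AUC_ev/D_ev)/(AUC_iv/D_iv) = (2555.086/200)/(4488.9145/100) = 12.77543/44.889145 = 0.2846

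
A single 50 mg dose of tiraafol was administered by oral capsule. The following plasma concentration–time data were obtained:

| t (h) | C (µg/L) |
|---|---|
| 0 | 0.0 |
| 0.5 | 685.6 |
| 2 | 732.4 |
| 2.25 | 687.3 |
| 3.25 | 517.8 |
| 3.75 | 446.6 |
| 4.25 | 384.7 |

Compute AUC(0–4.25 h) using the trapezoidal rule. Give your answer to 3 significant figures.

Trapezoidal AUC_0→4.25:
  [0→0.5]: (0.0+685.6)/2 × 0.5 = 171.4
  [0.5→2]: (685.6+732.4)/2 × 1.5 = 1063.5
  [2→2.25]: (732.4+687.3)/2 × 0.25 = 177.4625
  [2.25→3.25]: (687.3+517.8)/2 × 1 = 602.55
  [3.25→3.75]: (517.8+446.6)/2 × 0.5 = 241.1
  [3.75→4.25]: (446.6+384.7)/2 × 0.5 = 207.825
  Sum = 2463.8375 µg/L·h

AUC = 2460 µg/L·h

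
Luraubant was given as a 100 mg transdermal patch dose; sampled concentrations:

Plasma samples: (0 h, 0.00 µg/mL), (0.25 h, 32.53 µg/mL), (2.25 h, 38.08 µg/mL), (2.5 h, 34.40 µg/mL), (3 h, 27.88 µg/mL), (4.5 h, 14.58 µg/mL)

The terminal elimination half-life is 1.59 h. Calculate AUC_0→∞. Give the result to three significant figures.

AUC = 165 µg/mL·h

Trapezoidal AUC_0→4.5:
  [0→0.25]: (0.00+32.53)/2 × 0.25 = 4.06625
  [0.25→2.25]: (32.53+38.08)/2 × 2 = 70.61
  [2.25→2.5]: (38.08+34.40)/2 × 0.25 = 9.06
  [2.5→3]: (34.40+27.88)/2 × 0.5 = 15.57
  [3→4.5]: (27.88+14.58)/2 × 1.5 = 31.845
  Sum = 131.15125 µg/mL·h
k_e = ln2 / t½ = 0.693147 / 1.59 = 0.4359 h^-1
Extrapolated tail: C_last / k_e = 14.58 / 0.4359 = 33.448
AUC_0→∞ = 131.15125 + 33.448 = 164.59925 µg/mL·h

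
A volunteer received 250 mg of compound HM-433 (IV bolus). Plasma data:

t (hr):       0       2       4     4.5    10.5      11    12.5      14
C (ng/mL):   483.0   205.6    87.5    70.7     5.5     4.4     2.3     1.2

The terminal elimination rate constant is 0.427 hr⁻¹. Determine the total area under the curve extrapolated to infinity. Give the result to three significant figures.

Trapezoidal AUC_0→14:
  [0→2]: (483.0+205.6)/2 × 2 = 688.6
  [2→4]: (205.6+87.5)/2 × 2 = 293.1
  [4→4.5]: (87.5+70.7)/2 × 0.5 = 39.55
  [4.5→10.5]: (70.7+5.5)/2 × 6 = 228.6
  [10.5→11]: (5.5+4.4)/2 × 0.5 = 2.475
  [11→12.5]: (4.4+2.3)/2 × 1.5 = 5.025
  [12.5→14]: (2.3+1.2)/2 × 1.5 = 2.625
  Sum = 1259.975 ng/mL·hr
Extrapolated tail: C_last / k_e = 1.2 / 0.427 = 2.810
AUC_0→∞ = 1259.975 + 2.810 = 1262.785 ng/mL·hr

AUC = 1260 ng/mL·hr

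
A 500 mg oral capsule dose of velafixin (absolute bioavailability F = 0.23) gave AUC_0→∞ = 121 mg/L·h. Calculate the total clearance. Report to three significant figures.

CL = F × Dose / AUC_0→∞
   = 0.23 × 500 / 121 = 0.950413 L/h

CL = 0.950 L/h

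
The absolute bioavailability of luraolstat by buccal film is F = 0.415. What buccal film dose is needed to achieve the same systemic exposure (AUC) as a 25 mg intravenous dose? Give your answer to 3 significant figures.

D_buccal = 60.2 mg

For equal systemic exposure: F × D_ev = D_iv
D_ev = D_iv / F = 25 / 0.415 = 60.241 mg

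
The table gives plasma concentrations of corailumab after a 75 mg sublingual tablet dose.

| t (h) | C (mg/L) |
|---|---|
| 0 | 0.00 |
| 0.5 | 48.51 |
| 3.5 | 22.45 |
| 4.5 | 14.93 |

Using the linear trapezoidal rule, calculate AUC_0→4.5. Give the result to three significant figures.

AUC = 137 mg/L·h

Trapezoidal AUC_0→4.5:
  [0→0.5]: (0.00+48.51)/2 × 0.5 = 12.1275
  [0.5→3.5]: (48.51+22.45)/2 × 3 = 106.44
  [3.5→4.5]: (22.45+14.93)/2 × 1 = 18.69
  Sum = 137.2575 mg/L·h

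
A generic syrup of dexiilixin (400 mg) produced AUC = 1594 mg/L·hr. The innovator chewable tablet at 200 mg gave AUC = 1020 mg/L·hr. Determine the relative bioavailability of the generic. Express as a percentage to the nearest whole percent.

F_rel = (AUC_test/D_test) / (AUC_ref/D_ref)
      = (1594/400) / (1020/200)
      = 3.985 / 5.1 = 0.7814 = 78.14%

F_rel = 78%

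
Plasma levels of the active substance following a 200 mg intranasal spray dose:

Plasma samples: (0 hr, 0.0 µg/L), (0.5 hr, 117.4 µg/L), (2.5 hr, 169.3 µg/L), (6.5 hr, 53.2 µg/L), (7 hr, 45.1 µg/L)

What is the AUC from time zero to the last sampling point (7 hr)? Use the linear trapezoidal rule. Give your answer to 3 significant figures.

Trapezoidal AUC_0→7:
  [0→0.5]: (0.0+117.4)/2 × 0.5 = 29.35
  [0.5→2.5]: (117.4+169.3)/2 × 2 = 286.7
  [2.5→6.5]: (169.3+53.2)/2 × 4 = 445.0
  [6.5→7]: (53.2+45.1)/2 × 0.5 = 24.575
  Sum = 785.625 µg/L·hr

AUC = 786 µg/L·hr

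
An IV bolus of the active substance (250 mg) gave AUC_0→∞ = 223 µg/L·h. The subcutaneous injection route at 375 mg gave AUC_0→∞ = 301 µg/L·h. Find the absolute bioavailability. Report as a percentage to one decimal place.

F = (AUC_ev / D_ev) / (AUC_iv / D_iv)
  = (301/375) / (223/250)
  = 0.802667 / 0.892 = 0.8999
  = 89.99%

F = 90.0%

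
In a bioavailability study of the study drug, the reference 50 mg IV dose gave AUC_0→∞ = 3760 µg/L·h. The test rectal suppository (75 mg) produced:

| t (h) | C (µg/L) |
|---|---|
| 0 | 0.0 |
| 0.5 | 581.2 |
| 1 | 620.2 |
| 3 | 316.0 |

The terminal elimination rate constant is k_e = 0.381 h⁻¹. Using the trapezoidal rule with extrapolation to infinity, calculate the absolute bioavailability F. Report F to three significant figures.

Trapezoidal AUC_0→3 (rectal suppository):
  [0→0.5]: (0.0+581.2)/2 × 0.5 = 145.3
  [0.5→1]: (581.2+620.2)/2 × 0.5 = 300.35
  [1→3]: (620.2+316.0)/2 × 2 = 936.2
  Sum = 1381.85 µg/L·h
Tail: C_last/k_e = 316.0/0.381 = 829.396
AUC_0→∞ (rectal suppository) = 1381.85 + 829.396 = 2211.246 µg/L·h
F = (AUC_ev/D_ev)/(AUC_iv/D_iv) = (2211.246/75)/(3760/50) = 29.48328/75.2 = 0.3921

F = 0.392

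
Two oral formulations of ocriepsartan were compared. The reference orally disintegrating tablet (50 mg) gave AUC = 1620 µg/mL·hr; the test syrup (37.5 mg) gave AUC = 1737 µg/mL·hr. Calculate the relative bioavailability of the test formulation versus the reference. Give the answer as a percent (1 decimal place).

F_rel = 143.0%

F_rel = (AUC_test/D_test) / (AUC_ref/D_ref)
      = (1737/37.5) / (1620/50)
      = 46.32 / 32.4 = 1.4296 = 142.96%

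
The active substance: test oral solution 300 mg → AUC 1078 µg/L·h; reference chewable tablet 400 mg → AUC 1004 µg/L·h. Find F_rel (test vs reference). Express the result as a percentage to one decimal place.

F_rel = (AUC_test/D_test) / (AUC_ref/D_ref)
      = (1078/300) / (1004/400)
      = 3.59333 / 2.51 = 1.4316 = 143.16%

F_rel = 143.2%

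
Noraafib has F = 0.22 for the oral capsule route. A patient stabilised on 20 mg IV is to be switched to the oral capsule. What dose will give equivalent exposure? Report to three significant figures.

D_oral = 90.9 mg

For equal systemic exposure: F × D_ev = D_iv
D_ev = D_iv / F = 20 / 0.22 = 90.9091 mg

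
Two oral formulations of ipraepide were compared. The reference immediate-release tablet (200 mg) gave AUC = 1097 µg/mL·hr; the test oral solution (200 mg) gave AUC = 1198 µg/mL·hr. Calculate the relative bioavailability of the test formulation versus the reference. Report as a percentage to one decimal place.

F_rel = 109.2%

F_rel = (AUC_test/D_test) / (AUC_ref/D_ref)
      = (1198/200) / (1097/200)
      = 5.99 / 5.485 = 1.0921 = 109.21%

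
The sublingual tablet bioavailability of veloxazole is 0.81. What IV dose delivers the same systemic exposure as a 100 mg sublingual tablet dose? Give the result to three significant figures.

D_iv = 81.0 mg

Systemic exposure from an extravascular dose = F × D_ev, so the equivalent IV dose is F × D_ev.
D_iv = F × D_ev = 0.81 × 100 = 81 mg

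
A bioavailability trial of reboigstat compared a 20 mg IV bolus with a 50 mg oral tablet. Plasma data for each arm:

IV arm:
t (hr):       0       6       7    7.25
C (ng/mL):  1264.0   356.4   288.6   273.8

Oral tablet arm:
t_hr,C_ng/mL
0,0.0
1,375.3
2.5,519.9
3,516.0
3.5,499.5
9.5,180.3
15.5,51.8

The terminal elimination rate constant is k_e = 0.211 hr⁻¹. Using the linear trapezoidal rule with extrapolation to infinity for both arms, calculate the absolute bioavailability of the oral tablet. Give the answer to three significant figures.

Trapezoidal AUC_0→7.25 (IV):
  [0→6]: (1264.0+356.4)/2 × 6 = 4861.2
  [6→7]: (356.4+288.6)/2 × 1 = 322.5
  [7→7.25]: (288.6+273.8)/2 × 0.25 = 70.3
  Sum = 5254.0 ng/mL·hr
IV tail: 273.8/0.211 = 1297.630; AUC_iv,0→∞ = 5254.0 + 1297.630 = 6551.63 ng/mL·hr
Trapezoidal AUC_0→15.5 (oral tablet):
  [0→1]: (0.0+375.3)/2 × 1 = 187.65
  [1→2.5]: (375.3+519.9)/2 × 1.5 = 671.4
  [2.5→3]: (519.9+516.0)/2 × 0.5 = 258.975
  [3→3.5]: (516.0+499.5)/2 × 0.5 = 253.875
  [3.5→9.5]: (499.5+180.3)/2 × 6 = 2039.4
  [9.5→15.5]: (180.3+51.8)/2 × 6 = 696.3
  Sum = 4107.6 ng/mL·hr
oral tablet tail: 51.8/0.211 = 245.498; AUC_ev,0→∞ = 4107.6 + 245.498 = 4353.098 ng/mL·hr
F = (AUC_ev/D_ev)/(AUC_iv/D_iv) = (4353.098/50)/(6551.63/20) = 87.06196/327.5815 = 0.2658

F = 0.266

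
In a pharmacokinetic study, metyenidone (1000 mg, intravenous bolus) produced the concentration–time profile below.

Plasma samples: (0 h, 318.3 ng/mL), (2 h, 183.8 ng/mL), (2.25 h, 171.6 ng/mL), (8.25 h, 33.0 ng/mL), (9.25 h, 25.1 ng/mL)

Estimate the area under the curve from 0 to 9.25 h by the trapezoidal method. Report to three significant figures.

Trapezoidal AUC_0→9.25:
  [0→2]: (318.3+183.8)/2 × 2 = 502.1
  [2→2.25]: (183.8+171.6)/2 × 0.25 = 44.425
  [2.25→8.25]: (171.6+33.0)/2 × 6 = 613.8
  [8.25→9.25]: (33.0+25.1)/2 × 1 = 29.05
  Sum = 1189.375 ng/mL·h

AUC = 1190 ng/mL·h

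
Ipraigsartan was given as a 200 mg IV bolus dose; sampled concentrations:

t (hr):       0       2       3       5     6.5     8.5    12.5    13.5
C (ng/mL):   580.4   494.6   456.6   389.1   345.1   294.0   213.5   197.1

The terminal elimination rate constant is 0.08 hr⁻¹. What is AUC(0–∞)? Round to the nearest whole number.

Trapezoidal AUC_0→13.5:
  [0→2]: (580.4+494.6)/2 × 2 = 1075.0
  [2→3]: (494.6+456.6)/2 × 1 = 475.6
  [3→5]: (456.6+389.1)/2 × 2 = 845.7
  [5→6.5]: (389.1+345.1)/2 × 1.5 = 550.65
  [6.5→8.5]: (345.1+294.0)/2 × 2 = 639.1
  [8.5→12.5]: (294.0+213.5)/2 × 4 = 1015.0
  [12.5→13.5]: (213.5+197.1)/2 × 1 = 205.3
  Sum = 4806.35 ng/mL·hr
Extrapolated tail: C_last / k_e = 197.1 / 0.08 = 2463.750
AUC_0→∞ = 4806.35 + 2463.750 = 7270.1 ng/mL·hr

AUC = 7270 ng/mL·hr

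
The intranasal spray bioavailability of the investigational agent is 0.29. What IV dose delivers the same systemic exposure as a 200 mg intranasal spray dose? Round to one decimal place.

D_iv = 58.0 mg

Systemic exposure from an extravascular dose = F × D_ev, so the equivalent IV dose is F × D_ev.
D_iv = F × D_ev = 0.29 × 200 = 58 mg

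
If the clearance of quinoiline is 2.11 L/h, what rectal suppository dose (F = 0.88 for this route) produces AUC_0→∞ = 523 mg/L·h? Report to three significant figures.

Dose = CL × AUC_0→∞ / F
     = 2.11 × 523 / 0.88 = 1254.01 mg

Dose = 1250 mg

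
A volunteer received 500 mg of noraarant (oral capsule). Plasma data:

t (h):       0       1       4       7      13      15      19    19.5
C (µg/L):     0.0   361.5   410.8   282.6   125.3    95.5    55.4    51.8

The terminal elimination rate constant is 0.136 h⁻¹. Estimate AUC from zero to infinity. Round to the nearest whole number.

Trapezoidal AUC_0→19.5:
  [0→1]: (0.0+361.5)/2 × 1 = 180.75
  [1→4]: (361.5+410.8)/2 × 3 = 1158.45
  [4→7]: (410.8+282.6)/2 × 3 = 1040.1
  [7→13]: (282.6+125.3)/2 × 6 = 1223.7
  [13→15]: (125.3+95.5)/2 × 2 = 220.8
  [15→19]: (95.5+55.4)/2 × 4 = 301.8
  [19→19.5]: (55.4+51.8)/2 × 0.5 = 26.8
  Sum = 4152.4 µg/L·h
Extrapolated tail: C_last / k_e = 51.8 / 0.136 = 380.882
AUC_0→∞ = 4152.4 + 380.882 = 4533.282 µg/L·h

AUC = 4533 µg/L·h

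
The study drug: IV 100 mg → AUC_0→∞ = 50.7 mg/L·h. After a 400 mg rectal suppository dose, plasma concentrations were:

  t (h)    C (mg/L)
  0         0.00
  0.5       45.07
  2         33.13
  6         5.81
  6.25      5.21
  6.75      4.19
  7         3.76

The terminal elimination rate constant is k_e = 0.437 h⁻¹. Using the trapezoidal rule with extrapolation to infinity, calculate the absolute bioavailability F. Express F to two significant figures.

Trapezoidal AUC_0→7 (rectal suppository):
  [0→0.5]: (0.00+45.07)/2 × 0.5 = 11.2675
  [0.5→2]: (45.07+33.13)/2 × 1.5 = 58.65
  [2→6]: (33.13+5.81)/2 × 4 = 77.88
  [6→6.25]: (5.81+5.21)/2 × 0.25 = 1.3775
  [6.25→6.75]: (5.21+4.19)/2 × 0.5 = 2.35
  [6.75→7]: (4.19+3.76)/2 × 0.25 = 0.99375
  Sum = 152.51875 mg/L·h
Tail: C_last/k_e = 3.76/0.437 = 8.604
AUC_0→∞ (rectal suppository) = 152.51875 + 8.604 = 161.12275 mg/L·h
F = (AUC_ev/D_ev)/(AUC_iv/D_iv) = (161.12275/400)/(50.7/100) = 0.402807/0.507 = 0.7945

F = 0.79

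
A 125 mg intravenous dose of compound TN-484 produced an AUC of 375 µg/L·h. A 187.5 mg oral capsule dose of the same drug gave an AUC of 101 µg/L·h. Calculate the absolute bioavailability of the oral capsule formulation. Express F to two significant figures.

F = 0.18

F = (AUC_ev / D_ev) / (AUC_iv / D_iv)
  = (101/187.5) / (375/125)
  = 0.538667 / 3 = 0.1796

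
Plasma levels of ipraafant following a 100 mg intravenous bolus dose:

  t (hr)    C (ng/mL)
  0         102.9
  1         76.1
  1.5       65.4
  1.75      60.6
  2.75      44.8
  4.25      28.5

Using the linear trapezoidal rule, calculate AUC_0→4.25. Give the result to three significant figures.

AUC = 248 ng/mL·hr

Trapezoidal AUC_0→4.25:
  [0→1]: (102.9+76.1)/2 × 1 = 89.5
  [1→1.5]: (76.1+65.4)/2 × 0.5 = 35.375
  [1.5→1.75]: (65.4+60.6)/2 × 0.25 = 15.75
  [1.75→2.75]: (60.6+44.8)/2 × 1 = 52.7
  [2.75→4.25]: (44.8+28.5)/2 × 1.5 = 54.975
  Sum = 248.3 ng/mL·hr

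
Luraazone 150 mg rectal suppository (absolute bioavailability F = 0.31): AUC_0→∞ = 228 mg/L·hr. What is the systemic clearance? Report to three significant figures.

CL = 0.204 L/hr

CL = F × Dose / AUC_0→∞
   = 0.31 × 150 / 228 = 0.203947 L/hr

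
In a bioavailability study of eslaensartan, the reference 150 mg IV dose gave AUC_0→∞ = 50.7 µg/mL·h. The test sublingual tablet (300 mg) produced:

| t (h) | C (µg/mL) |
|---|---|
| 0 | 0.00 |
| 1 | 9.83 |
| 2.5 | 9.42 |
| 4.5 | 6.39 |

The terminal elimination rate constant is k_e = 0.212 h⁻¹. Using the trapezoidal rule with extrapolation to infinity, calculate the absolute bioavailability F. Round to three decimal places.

F = 0.644

Trapezoidal AUC_0→4.5 (sublingual tablet):
  [0→1]: (0.00+9.83)/2 × 1 = 4.915
  [1→2.5]: (9.83+9.42)/2 × 1.5 = 14.4375
  [2.5→4.5]: (9.42+6.39)/2 × 2 = 15.81
  Sum = 35.1625 µg/mL·h
Tail: C_last/k_e = 6.39/0.212 = 30.142
AUC_0→∞ (sublingual tablet) = 35.1625 + 30.142 = 65.3045 µg/mL·h
F = (AUC_ev/D_ev)/(AUC_iv/D_iv) = (65.3045/300)/(50.7/150) = 0.217682/0.338 = 0.6440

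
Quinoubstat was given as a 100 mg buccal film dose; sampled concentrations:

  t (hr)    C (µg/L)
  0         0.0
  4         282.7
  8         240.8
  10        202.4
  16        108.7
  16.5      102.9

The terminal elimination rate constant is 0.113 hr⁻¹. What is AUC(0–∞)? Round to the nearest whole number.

AUC = 3952 µg/L·hr

Trapezoidal AUC_0→16.5:
  [0→4]: (0.0+282.7)/2 × 4 = 565.4
  [4→8]: (282.7+240.8)/2 × 4 = 1047.0
  [8→10]: (240.8+202.4)/2 × 2 = 443.2
  [10→16]: (202.4+108.7)/2 × 6 = 933.3
  [16→16.5]: (108.7+102.9)/2 × 0.5 = 52.9
  Sum = 3041.8 µg/L·hr
Extrapolated tail: C_last / k_e = 102.9 / 0.113 = 910.619
AUC_0→∞ = 3041.8 + 910.619 = 3952.419 µg/L·hr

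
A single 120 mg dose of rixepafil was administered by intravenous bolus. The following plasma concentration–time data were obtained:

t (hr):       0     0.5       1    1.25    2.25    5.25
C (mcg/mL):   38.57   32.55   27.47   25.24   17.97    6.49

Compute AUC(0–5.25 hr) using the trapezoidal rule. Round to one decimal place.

AUC = 97.7 mcg/mL·hr

Trapezoidal AUC_0→5.25:
  [0→0.5]: (38.57+32.55)/2 × 0.5 = 17.78
  [0.5→1]: (32.55+27.47)/2 × 0.5 = 15.005
  [1→1.25]: (27.47+25.24)/2 × 0.25 = 6.58875
  [1.25→2.25]: (25.24+17.97)/2 × 1 = 21.605
  [2.25→5.25]: (17.97+6.49)/2 × 3 = 36.69
  Sum = 97.66875 mcg/mL·hr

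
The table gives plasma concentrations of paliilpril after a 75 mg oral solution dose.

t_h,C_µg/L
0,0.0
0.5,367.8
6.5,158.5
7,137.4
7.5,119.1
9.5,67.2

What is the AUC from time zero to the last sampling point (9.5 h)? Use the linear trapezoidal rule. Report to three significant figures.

Trapezoidal AUC_0→9.5:
  [0→0.5]: (0.0+367.8)/2 × 0.5 = 91.95
  [0.5→6.5]: (367.8+158.5)/2 × 6 = 1578.9
  [6.5→7]: (158.5+137.4)/2 × 0.5 = 73.975
  [7→7.5]: (137.4+119.1)/2 × 0.5 = 64.125
  [7.5→9.5]: (119.1+67.2)/2 × 2 = 186.3
  Sum = 1995.25 µg/L·h

AUC = 2000 µg/L·h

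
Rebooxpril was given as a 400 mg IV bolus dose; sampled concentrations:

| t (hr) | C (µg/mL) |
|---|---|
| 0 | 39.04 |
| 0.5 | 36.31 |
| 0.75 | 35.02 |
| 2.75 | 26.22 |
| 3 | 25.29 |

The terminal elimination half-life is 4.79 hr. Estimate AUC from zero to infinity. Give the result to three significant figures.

Trapezoidal AUC_0→3:
  [0→0.5]: (39.04+36.31)/2 × 0.5 = 18.8375
  [0.5→0.75]: (36.31+35.02)/2 × 0.25 = 8.91625
  [0.75→2.75]: (35.02+26.22)/2 × 2 = 61.24
  [2.75→3]: (26.22+25.29)/2 × 0.25 = 6.43875
  Sum = 95.4325 µg/mL·hr
k_e = ln2 / t½ = 0.693147 / 4.79 = 0.1447 hr^-1
Extrapolated tail: C_last / k_e = 25.29 / 0.1447 = 174.775
AUC_0→∞ = 95.4325 + 174.775 = 270.2075 µg/mL·hr

AUC = 270 µg/mL·hr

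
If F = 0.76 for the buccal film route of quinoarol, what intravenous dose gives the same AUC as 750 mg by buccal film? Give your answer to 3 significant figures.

D_iv = 570 mg

Systemic exposure from an extravascular dose = F × D_ev, so the equivalent IV dose is F × D_ev.
D_iv = F × D_ev = 0.76 × 750 = 570 mg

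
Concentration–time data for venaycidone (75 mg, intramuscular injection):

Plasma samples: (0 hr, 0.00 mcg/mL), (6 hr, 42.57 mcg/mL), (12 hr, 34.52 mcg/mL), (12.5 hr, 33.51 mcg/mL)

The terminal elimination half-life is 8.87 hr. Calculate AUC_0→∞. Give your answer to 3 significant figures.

AUC = 805 mcg/mL·hr

Trapezoidal AUC_0→12.5:
  [0→6]: (0.00+42.57)/2 × 6 = 127.71
  [6→12]: (42.57+34.52)/2 × 6 = 231.27
  [12→12.5]: (34.52+33.51)/2 × 0.5 = 17.0075
  Sum = 375.9875 mcg/mL·hr
k_e = ln2 / t½ = 0.693147 / 8.87 = 0.0781 hr^-1
Extrapolated tail: C_last / k_e = 33.51 / 0.0781 = 429.065
AUC_0→∞ = 375.9875 + 429.065 = 805.0525 mcg/mL·hr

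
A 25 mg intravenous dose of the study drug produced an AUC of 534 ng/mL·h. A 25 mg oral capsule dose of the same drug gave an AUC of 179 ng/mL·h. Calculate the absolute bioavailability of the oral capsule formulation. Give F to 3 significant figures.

F = (AUC_ev / D_ev) / (AUC_iv / D_iv)
  = (179/25) / (534/25)
  = 7.16 / 21.36 = 0.3352

F = 0.335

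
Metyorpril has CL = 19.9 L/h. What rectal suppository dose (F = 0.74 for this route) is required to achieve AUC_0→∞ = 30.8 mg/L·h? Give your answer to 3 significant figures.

Dose = 828 mg

Dose = CL × AUC_0→∞ / F
     = 19.9 × 30.8 / 0.74 = 828.27 mg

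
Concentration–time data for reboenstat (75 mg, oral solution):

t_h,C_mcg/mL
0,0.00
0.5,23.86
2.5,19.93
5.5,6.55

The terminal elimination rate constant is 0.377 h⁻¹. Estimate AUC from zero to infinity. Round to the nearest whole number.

AUC = 107 mcg/mL·h

Trapezoidal AUC_0→5.5:
  [0→0.5]: (0.00+23.86)/2 × 0.5 = 5.965
  [0.5→2.5]: (23.86+19.93)/2 × 2 = 43.79
  [2.5→5.5]: (19.93+6.55)/2 × 3 = 39.72
  Sum = 89.475 mcg/mL·h
Extrapolated tail: C_last / k_e = 6.55 / 0.377 = 17.374
AUC_0→∞ = 89.475 + 17.374 = 106.849 mcg/mL·h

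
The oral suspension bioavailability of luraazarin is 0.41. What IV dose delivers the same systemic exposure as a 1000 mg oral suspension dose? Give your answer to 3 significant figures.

Systemic exposure from an extravascular dose = F × D_ev, so the equivalent IV dose is F × D_ev.
D_iv = F × D_ev = 0.41 × 1000 = 410 mg

D_iv = 410 mg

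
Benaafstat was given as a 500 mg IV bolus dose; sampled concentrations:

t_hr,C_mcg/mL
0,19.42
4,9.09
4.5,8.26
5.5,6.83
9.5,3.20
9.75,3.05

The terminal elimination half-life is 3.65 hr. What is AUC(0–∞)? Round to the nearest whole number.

AUC = 106 mcg/mL·hr

Trapezoidal AUC_0→9.75:
  [0→4]: (19.42+9.09)/2 × 4 = 57.02
  [4→4.5]: (9.09+8.26)/2 × 0.5 = 4.3375
  [4.5→5.5]: (8.26+6.83)/2 × 1 = 7.545
  [5.5→9.5]: (6.83+3.20)/2 × 4 = 20.06
  [9.5→9.75]: (3.20+3.05)/2 × 0.25 = 0.78125
  Sum = 89.74375 mcg/mL·hr
k_e = ln2 / t½ = 0.693147 / 3.65 = 0.1899 hr^-1
Extrapolated tail: C_last / k_e = 3.05 / 0.1899 = 16.061
AUC_0→∞ = 89.74375 + 16.061 = 105.80475 mcg/mL·hr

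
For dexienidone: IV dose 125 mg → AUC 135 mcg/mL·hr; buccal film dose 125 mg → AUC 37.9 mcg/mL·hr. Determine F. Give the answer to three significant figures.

F = (AUC_ev / D_ev) / (AUC_iv / D_iv)
  = (37.9/125) / (135/125)
  = 0.3032 / 1.08 = 0.2807

F = 0.281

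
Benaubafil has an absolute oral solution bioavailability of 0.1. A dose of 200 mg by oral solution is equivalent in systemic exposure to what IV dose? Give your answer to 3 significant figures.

Systemic exposure from an extravascular dose = F × D_ev, so the equivalent IV dose is F × D_ev.
D_iv = F × D_ev = 0.1 × 200 = 20 mg

D_iv = 20.0 mg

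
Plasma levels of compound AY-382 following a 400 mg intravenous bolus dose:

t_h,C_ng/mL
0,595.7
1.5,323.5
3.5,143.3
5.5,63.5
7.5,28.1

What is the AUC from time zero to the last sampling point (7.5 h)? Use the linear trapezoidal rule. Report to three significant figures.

Trapezoidal AUC_0→7.5:
  [0→1.5]: (595.7+323.5)/2 × 1.5 = 689.4
  [1.5→3.5]: (323.5+143.3)/2 × 2 = 466.8
  [3.5→5.5]: (143.3+63.5)/2 × 2 = 206.8
  [5.5→7.5]: (63.5+28.1)/2 × 2 = 91.6
  Sum = 1454.6 ng/mL·h

AUC = 1450 ng/mL·h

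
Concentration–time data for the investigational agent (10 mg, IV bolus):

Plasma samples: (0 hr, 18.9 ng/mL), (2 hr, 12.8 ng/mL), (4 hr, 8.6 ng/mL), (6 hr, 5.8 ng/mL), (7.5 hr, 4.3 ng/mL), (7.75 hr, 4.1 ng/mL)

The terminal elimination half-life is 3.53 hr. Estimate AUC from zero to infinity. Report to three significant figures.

Trapezoidal AUC_0→7.75:
  [0→2]: (18.9+12.8)/2 × 2 = 31.7
  [2→4]: (12.8+8.6)/2 × 2 = 21.4
  [4→6]: (8.6+5.8)/2 × 2 = 14.4
  [6→7.5]: (5.8+4.3)/2 × 1.5 = 7.575
  [7.5→7.75]: (4.3+4.1)/2 × 0.25 = 1.05
  Sum = 76.125 ng/mL·hr
k_e = ln2 / t½ = 0.693147 / 3.53 = 0.1964 hr^-1
Extrapolated tail: C_last / k_e = 4.1 / 0.1964 = 20.876
AUC_0→∞ = 76.125 + 20.876 = 97.001 ng/mL·hr

AUC = 97.0 ng/mL·hr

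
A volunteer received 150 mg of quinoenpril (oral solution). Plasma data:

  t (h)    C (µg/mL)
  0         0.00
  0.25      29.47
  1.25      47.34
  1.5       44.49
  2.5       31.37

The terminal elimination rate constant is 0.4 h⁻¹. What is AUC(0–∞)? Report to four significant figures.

AUC = 169.9 µg/mL·h

Trapezoidal AUC_0→2.5:
  [0→0.25]: (0.00+29.47)/2 × 0.25 = 3.68375
  [0.25→1.25]: (29.47+47.34)/2 × 1 = 38.405
  [1.25→1.5]: (47.34+44.49)/2 × 0.25 = 11.47875
  [1.5→2.5]: (44.49+31.37)/2 × 1 = 37.93
  Sum = 91.4975 µg/mL·h
Extrapolated tail: C_last / k_e = 31.37 / 0.4 = 78.425
AUC_0→∞ = 91.4975 + 78.425 = 169.9225 µg/mL·h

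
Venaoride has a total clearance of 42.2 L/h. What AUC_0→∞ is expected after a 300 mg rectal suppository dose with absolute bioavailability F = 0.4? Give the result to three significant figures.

AUC = 2.84 mg/L·h

AUC_0→∞ = F × Dose / CL
        = 0.4 × 300 / 42.2 = 2.8436 mg/L·h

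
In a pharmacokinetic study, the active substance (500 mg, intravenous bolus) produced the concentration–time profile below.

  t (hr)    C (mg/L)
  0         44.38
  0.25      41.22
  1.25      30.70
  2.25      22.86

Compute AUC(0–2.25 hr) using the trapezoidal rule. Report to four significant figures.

Trapezoidal AUC_0→2.25:
  [0→0.25]: (44.38+41.22)/2 × 0.25 = 10.7
  [0.25→1.25]: (41.22+30.70)/2 × 1 = 35.96
  [1.25→2.25]: (30.70+22.86)/2 × 1 = 26.78
  Sum = 73.44 mg/L·hr

AUC = 73.44 mg/L·hr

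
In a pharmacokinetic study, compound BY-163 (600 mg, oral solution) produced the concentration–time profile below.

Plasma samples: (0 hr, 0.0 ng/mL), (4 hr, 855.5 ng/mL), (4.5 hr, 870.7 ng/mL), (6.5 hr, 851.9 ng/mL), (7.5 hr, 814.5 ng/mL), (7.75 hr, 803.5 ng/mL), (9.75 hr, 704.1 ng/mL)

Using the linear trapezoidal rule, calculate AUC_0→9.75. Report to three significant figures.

Trapezoidal AUC_0→9.75:
  [0→4]: (0.0+855.5)/2 × 4 = 1711.0
  [4→4.5]: (855.5+870.7)/2 × 0.5 = 431.55
  [4.5→6.5]: (870.7+851.9)/2 × 2 = 1722.6
  [6.5→7.5]: (851.9+814.5)/2 × 1 = 833.2
  [7.5→7.75]: (814.5+803.5)/2 × 0.25 = 202.25
  [7.75→9.75]: (803.5+704.1)/2 × 2 = 1507.6
  Sum = 6408.2 ng/mL·hr

AUC = 6410 ng/mL·hr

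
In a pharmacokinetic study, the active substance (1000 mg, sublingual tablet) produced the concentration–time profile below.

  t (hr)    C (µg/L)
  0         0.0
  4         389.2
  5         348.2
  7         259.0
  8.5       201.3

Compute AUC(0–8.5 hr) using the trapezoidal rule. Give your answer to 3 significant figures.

Trapezoidal AUC_0→8.5:
  [0→4]: (0.0+389.2)/2 × 4 = 778.4
  [4→5]: (389.2+348.2)/2 × 1 = 368.7
  [5→7]: (348.2+259.0)/2 × 2 = 607.2
  [7→8.5]: (259.0+201.3)/2 × 1.5 = 345.225
  Sum = 2099.525 µg/L·hr

AUC = 2100 µg/L·hr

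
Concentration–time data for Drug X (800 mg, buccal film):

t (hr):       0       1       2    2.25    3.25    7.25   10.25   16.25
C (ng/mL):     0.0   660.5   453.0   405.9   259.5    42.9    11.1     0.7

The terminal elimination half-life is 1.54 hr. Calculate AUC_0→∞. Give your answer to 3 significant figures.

Trapezoidal AUC_0→16.25:
  [0→1]: (0.0+660.5)/2 × 1 = 330.25
  [1→2]: (660.5+453.0)/2 × 1 = 556.75
  [2→2.25]: (453.0+405.9)/2 × 0.25 = 107.3625
  [2.25→3.25]: (405.9+259.5)/2 × 1 = 332.7
  [3.25→7.25]: (259.5+42.9)/2 × 4 = 604.8
  [7.25→10.25]: (42.9+11.1)/2 × 3 = 81.0
  [10.25→16.25]: (11.1+0.7)/2 × 6 = 35.4
  Sum = 2048.2625 ng/mL·hr
k_e = ln2 / t½ = 0.693147 / 1.54 = 0.4501 hr^-1
Extrapolated tail: C_last / k_e = 0.7 / 0.4501 = 1.555
AUC_0→∞ = 2048.2625 + 1.555 = 2049.8175 ng/mL·hr

AUC = 2050 ng/mL·hr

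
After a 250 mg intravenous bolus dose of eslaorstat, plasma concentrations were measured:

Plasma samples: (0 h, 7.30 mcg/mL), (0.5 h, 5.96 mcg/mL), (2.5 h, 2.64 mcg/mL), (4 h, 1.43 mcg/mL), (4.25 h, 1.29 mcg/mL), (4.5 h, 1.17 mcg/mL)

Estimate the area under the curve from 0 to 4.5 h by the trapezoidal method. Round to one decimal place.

Trapezoidal AUC_0→4.5:
  [0→0.5]: (7.30+5.96)/2 × 0.5 = 3.315
  [0.5→2.5]: (5.96+2.64)/2 × 2 = 8.6
  [2.5→4]: (2.64+1.43)/2 × 1.5 = 3.0525
  [4→4.25]: (1.43+1.29)/2 × 0.25 = 0.34
  [4.25→4.5]: (1.29+1.17)/2 × 0.25 = 0.3075
  Sum = 15.615 mcg/mL·h

AUC = 15.6 mcg/mL·h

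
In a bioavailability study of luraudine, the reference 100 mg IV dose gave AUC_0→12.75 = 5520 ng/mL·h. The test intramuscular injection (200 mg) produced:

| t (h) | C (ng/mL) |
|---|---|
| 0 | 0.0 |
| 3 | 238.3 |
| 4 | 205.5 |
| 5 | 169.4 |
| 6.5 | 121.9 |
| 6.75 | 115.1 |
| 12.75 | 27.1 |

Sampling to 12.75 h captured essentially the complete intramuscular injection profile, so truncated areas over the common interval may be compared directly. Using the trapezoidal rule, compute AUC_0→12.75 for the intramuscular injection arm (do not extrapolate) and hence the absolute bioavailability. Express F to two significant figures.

F = 0.13

Trapezoidal AUC_0→12.75 (intramuscular injection):
  [0→3]: (0.0+238.3)/2 × 3 = 357.45
  [3→4]: (238.3+205.5)/2 × 1 = 221.9
  [4→5]: (205.5+169.4)/2 × 1 = 187.45
  [5→6.5]: (169.4+121.9)/2 × 1.5 = 218.475
  [6.5→6.75]: (121.9+115.1)/2 × 0.25 = 29.625
  [6.75→12.75]: (115.1+27.1)/2 × 6 = 426.6
  Sum = 1441.5 ng/mL·h
F = (AUC_ev/D_ev)/(AUC_iv/D_iv) = (1441.5/200)/(5520/100) = 7.2075/55.2 = 0.1306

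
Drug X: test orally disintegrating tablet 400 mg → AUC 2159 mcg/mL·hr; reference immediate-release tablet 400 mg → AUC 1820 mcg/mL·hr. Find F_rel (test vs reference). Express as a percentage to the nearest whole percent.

F_rel = 119%

F_rel = (AUC_test/D_test) / (AUC_ref/D_ref)
      = (2159/400) / (1820/400)
      = 5.3975 / 4.55 = 1.1863 = 118.63%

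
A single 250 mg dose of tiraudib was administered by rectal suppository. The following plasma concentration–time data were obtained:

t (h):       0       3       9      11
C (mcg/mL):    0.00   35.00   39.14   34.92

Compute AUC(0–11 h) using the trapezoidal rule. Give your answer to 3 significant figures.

Trapezoidal AUC_0→11:
  [0→3]: (0.00+35.00)/2 × 3 = 52.5
  [3→9]: (35.00+39.14)/2 × 6 = 222.42
  [9→11]: (39.14+34.92)/2 × 2 = 74.06
  Sum = 348.98 mcg/mL·h

AUC = 349 mcg/mL·h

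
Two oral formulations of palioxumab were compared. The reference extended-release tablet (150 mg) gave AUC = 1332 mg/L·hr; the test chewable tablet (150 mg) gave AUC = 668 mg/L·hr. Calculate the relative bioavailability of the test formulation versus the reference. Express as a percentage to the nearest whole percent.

F_rel = (AUC_test/D_test) / (AUC_ref/D_ref)
      = (668/150) / (1332/150)
      = 4.45333 / 8.88 = 0.5015 = 50.15%

F_rel = 50%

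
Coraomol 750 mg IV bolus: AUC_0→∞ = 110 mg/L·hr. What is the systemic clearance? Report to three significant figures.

CL = 6.82 L/hr

CL = Dose_iv / AUC_0→∞
   = 750 / 110 = 6.81818 L/hr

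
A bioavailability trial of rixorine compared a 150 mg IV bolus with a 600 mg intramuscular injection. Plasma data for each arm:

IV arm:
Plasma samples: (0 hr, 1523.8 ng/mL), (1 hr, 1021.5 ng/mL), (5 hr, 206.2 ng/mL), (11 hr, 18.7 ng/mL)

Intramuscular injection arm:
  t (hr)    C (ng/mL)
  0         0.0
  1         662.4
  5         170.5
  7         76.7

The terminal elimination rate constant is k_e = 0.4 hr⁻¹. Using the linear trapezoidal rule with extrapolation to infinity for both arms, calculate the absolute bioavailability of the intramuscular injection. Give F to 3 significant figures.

F = 0.137

Trapezoidal AUC_0→11 (IV):
  [0→1]: (1523.8+1021.5)/2 × 1 = 1272.65
  [1→5]: (1021.5+206.2)/2 × 4 = 2455.4
  [5→11]: (206.2+18.7)/2 × 6 = 674.7
  Sum = 4402.75 ng/mL·hr
IV tail: 18.7/0.4 = 46.750; AUC_iv,0→∞ = 4402.75 + 46.750 = 4449.5 ng/mL·hr
Trapezoidal AUC_0→7 (intramuscular injection):
  [0→1]: (0.0+662.4)/2 × 1 = 331.2
  [1→5]: (662.4+170.5)/2 × 4 = 1665.8
  [5→7]: (170.5+76.7)/2 × 2 = 247.2
  Sum = 2244.2 ng/mL·hr
intramuscular injection tail: 76.7/0.4 = 191.750; AUC_ev,0→∞ = 2244.2 + 191.750 = 2435.95 ng/mL·hr
F = (AUC_ev/D_ev)/(AUC_iv/D_iv) = (2435.95/600)/(4449.5/150) = 4.05992/29.6633 = 0.1369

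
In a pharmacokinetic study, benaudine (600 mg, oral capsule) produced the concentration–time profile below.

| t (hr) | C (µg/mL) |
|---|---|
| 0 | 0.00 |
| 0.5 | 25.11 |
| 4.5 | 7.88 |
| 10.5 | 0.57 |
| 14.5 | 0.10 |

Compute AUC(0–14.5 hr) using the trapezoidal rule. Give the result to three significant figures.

Trapezoidal AUC_0→14.5:
  [0→0.5]: (0.00+25.11)/2 × 0.5 = 6.2775
  [0.5→4.5]: (25.11+7.88)/2 × 4 = 65.98
  [4.5→10.5]: (7.88+0.57)/2 × 6 = 25.35
  [10.5→14.5]: (0.57+0.10)/2 × 4 = 1.34
  Sum = 98.9475 µg/mL·hr

AUC = 98.9 µg/mL·hr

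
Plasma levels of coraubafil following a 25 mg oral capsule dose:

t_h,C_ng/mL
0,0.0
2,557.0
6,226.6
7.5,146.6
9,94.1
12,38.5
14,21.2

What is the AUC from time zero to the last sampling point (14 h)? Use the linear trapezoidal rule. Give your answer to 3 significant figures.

Trapezoidal AUC_0→14:
  [0→2]: (0.0+557.0)/2 × 2 = 557.0
  [2→6]: (557.0+226.6)/2 × 4 = 1567.2
  [6→7.5]: (226.6+146.6)/2 × 1.5 = 279.9
  [7.5→9]: (146.6+94.1)/2 × 1.5 = 180.525
  [9→12]: (94.1+38.5)/2 × 3 = 198.9
  [12→14]: (38.5+21.2)/2 × 2 = 59.7
  Sum = 2843.225 ng/mL·h

AUC = 2840 ng/mL·h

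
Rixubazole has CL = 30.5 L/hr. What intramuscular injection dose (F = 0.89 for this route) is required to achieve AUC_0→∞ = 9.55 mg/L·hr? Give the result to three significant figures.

Dose = CL × AUC_0→∞ / F
     = 30.5 × 9.55 / 0.89 = 327.275 mg

Dose = 327 mg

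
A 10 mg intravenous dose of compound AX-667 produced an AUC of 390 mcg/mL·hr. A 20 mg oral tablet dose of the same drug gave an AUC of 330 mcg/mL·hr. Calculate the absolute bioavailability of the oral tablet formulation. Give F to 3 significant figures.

F = 0.423

F = (AUC_ev / D_ev) / (AUC_iv / D_iv)
  = (330/20) / (390/10)
  = 16.5 / 39 = 0.4231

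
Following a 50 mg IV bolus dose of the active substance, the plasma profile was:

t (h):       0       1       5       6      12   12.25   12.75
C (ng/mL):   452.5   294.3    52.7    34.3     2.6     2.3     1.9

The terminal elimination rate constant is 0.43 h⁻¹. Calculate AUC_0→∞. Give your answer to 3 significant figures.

AUC = 1230 ng/mL·h

Trapezoidal AUC_0→12.75:
  [0→1]: (452.5+294.3)/2 × 1 = 373.4
  [1→5]: (294.3+52.7)/2 × 4 = 694.0
  [5→6]: (52.7+34.3)/2 × 1 = 43.5
  [6→12]: (34.3+2.6)/2 × 6 = 110.7
  [12→12.25]: (2.6+2.3)/2 × 0.25 = 0.6125
  [12.25→12.75]: (2.3+1.9)/2 × 0.5 = 1.05
  Sum = 1223.2625 ng/mL·h
Extrapolated tail: C_last / k_e = 1.9 / 0.43 = 4.419
AUC_0→∞ = 1223.2625 + 4.419 = 1227.6815 ng/mL·h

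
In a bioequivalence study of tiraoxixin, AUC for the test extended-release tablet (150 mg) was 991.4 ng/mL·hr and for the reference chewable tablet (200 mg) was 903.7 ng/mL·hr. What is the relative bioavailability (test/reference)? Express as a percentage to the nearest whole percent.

F_rel = 146%

F_rel = (AUC_test/D_test) / (AUC_ref/D_ref)
      = (991.4/150) / (903.7/200)
      = 6.60933 / 4.5185 = 1.4627 = 146.27%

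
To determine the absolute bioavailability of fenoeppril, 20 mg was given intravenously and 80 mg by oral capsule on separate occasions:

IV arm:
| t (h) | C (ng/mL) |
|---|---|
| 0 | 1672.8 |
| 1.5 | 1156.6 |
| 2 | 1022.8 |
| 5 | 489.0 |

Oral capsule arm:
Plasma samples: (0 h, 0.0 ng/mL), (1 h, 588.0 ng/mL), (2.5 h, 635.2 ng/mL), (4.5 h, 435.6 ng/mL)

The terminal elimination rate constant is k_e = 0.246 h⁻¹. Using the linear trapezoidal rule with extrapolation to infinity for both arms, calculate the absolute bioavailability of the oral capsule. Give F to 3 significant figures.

F = 0.146

Trapezoidal AUC_0→5 (IV):
  [0→1.5]: (1672.8+1156.6)/2 × 1.5 = 2122.05
  [1.5→2]: (1156.6+1022.8)/2 × 0.5 = 544.85
  [2→5]: (1022.8+489.0)/2 × 3 = 2267.7
  Sum = 4934.6 ng/mL·h
IV tail: 489.0/0.246 = 1987.805; AUC_iv,0→∞ = 4934.6 + 1987.805 = 6922.405 ng/mL·h
Trapezoidal AUC_0→4.5 (oral capsule):
  [0→1]: (0.0+588.0)/2 × 1 = 294.0
  [1→2.5]: (588.0+635.2)/2 × 1.5 = 917.4
  [2.5→4.5]: (635.2+435.6)/2 × 2 = 1070.8
  Sum = 2282.2 ng/mL·h
oral capsule tail: 435.6/0.246 = 1770.732; AUC_ev,0→∞ = 2282.2 + 1770.732 = 4052.932 ng/mL·h
F = (AUC_ev/D_ev)/(AUC_iv/D_iv) = (4052.932/80)/(6922.405/20) = 50.66165/346.12025 = 0.1464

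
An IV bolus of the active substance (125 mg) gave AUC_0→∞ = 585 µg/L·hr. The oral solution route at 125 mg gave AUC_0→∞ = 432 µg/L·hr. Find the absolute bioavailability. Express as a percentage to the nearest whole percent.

F = (AUC_ev / D_ev) / (AUC_iv / D_iv)
  = (432/125) / (585/125)
  = 3.456 / 4.68 = 0.7385
  = 73.85%

F = 74%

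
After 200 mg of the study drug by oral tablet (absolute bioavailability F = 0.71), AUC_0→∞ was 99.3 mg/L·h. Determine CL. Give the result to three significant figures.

CL = 1.43 L/h

CL = F × Dose / AUC_0→∞
   = 0.71 × 200 / 99.3 = 1.43001 L/h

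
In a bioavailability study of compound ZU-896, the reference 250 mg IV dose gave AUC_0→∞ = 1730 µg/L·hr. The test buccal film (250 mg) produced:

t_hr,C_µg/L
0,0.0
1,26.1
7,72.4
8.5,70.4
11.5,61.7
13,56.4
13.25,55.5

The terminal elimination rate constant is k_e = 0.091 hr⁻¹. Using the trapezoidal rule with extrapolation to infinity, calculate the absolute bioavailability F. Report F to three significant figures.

Trapezoidal AUC_0→13.25 (buccal film):
  [0→1]: (0.0+26.1)/2 × 1 = 13.05
  [1→7]: (26.1+72.4)/2 × 6 = 295.5
  [7→8.5]: (72.4+70.4)/2 × 1.5 = 107.1
  [8.5→11.5]: (70.4+61.7)/2 × 3 = 198.15
  [11.5→13]: (61.7+56.4)/2 × 1.5 = 88.575
  [13→13.25]: (56.4+55.5)/2 × 0.25 = 13.9875
  Sum = 716.3625 µg/L·hr
Tail: C_last/k_e = 55.5/0.091 = 609.890
AUC_0→∞ (buccal film) = 716.3625 + 609.890 = 1326.2525 µg/L·hr
F = (AUC_ev/D_ev)/(AUC_iv/D_iv) = (1326.2525/250)/(1730/250) = 5.30501/6.92 = 0.7666

F = 0.767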